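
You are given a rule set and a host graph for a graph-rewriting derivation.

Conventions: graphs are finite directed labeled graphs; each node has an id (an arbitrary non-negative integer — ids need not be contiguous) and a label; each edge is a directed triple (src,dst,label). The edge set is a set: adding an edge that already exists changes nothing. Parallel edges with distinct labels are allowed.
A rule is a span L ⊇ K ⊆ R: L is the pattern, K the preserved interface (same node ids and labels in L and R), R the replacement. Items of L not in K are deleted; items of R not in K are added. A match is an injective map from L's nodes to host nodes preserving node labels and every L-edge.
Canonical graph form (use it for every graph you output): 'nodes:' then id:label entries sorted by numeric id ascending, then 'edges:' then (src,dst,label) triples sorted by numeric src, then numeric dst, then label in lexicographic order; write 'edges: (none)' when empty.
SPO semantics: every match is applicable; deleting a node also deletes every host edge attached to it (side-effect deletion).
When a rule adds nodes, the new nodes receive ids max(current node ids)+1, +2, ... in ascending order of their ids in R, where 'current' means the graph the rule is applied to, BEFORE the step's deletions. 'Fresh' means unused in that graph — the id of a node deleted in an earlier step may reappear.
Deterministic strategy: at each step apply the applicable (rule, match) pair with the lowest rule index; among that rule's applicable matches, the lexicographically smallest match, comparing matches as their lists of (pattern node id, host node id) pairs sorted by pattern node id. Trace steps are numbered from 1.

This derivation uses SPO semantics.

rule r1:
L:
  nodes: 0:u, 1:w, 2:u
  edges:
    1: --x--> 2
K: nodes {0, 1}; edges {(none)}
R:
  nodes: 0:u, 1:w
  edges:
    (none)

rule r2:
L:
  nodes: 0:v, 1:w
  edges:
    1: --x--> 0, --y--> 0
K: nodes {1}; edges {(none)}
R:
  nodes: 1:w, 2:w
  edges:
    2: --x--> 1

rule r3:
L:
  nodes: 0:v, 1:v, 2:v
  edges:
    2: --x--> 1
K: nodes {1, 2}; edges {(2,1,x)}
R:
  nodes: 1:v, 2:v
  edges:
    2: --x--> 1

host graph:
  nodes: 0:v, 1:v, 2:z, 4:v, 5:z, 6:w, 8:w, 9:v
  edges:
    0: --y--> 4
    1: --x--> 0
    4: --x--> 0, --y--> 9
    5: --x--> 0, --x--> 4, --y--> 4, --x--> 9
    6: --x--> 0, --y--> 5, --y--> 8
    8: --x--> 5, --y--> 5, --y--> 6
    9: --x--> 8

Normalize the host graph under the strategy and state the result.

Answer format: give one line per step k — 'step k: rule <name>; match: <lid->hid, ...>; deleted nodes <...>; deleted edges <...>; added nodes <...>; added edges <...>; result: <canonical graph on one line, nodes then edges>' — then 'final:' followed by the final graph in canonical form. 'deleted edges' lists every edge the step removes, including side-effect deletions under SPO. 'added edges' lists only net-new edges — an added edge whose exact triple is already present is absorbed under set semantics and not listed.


step 1: rule r3; match: 0->1, 1->0, 2->4; deleted nodes 1; deleted edges (1,0,x); added nodes (none); added edges (none); result: nodes: 0:v, 2:z, 4:v, 5:z, 6:w, 8:w, 9:v edges: (0,4,y); (4,0,x); (4,9,y); (5,0,x); (5,4,x); (5,4,y); (5,9,x); (6,0,x); (6,5,y); (6,8,y); (8,5,x); (8,5,y); (8,6,y); (9,8,x)
step 2: rule r3; match: 0->9, 1->0, 2->4; deleted nodes 9; deleted edges (4,9,y); (5,9,x); (9,8,x); added nodes (none); added edges (none); result: nodes: 0:v, 2:z, 4:v, 5:z, 6:w, 8:w edges: (0,4,y); (4,0,x); (5,0,x); (5,4,x); (5,4,y); (6,0,x); (6,5,y); (6,8,y); (8,5,x); (8,5,y); (8,6,y)
final:
nodes: 0:v, 2:z, 4:v, 5:z, 6:w, 8:w
edges: (0,4,y); (4,0,x); (5,0,x); (5,4,x); (5,4,y); (6,0,x); (6,5,y); (6,8,y); (8,5,x); (8,5,y); (8,6,y)


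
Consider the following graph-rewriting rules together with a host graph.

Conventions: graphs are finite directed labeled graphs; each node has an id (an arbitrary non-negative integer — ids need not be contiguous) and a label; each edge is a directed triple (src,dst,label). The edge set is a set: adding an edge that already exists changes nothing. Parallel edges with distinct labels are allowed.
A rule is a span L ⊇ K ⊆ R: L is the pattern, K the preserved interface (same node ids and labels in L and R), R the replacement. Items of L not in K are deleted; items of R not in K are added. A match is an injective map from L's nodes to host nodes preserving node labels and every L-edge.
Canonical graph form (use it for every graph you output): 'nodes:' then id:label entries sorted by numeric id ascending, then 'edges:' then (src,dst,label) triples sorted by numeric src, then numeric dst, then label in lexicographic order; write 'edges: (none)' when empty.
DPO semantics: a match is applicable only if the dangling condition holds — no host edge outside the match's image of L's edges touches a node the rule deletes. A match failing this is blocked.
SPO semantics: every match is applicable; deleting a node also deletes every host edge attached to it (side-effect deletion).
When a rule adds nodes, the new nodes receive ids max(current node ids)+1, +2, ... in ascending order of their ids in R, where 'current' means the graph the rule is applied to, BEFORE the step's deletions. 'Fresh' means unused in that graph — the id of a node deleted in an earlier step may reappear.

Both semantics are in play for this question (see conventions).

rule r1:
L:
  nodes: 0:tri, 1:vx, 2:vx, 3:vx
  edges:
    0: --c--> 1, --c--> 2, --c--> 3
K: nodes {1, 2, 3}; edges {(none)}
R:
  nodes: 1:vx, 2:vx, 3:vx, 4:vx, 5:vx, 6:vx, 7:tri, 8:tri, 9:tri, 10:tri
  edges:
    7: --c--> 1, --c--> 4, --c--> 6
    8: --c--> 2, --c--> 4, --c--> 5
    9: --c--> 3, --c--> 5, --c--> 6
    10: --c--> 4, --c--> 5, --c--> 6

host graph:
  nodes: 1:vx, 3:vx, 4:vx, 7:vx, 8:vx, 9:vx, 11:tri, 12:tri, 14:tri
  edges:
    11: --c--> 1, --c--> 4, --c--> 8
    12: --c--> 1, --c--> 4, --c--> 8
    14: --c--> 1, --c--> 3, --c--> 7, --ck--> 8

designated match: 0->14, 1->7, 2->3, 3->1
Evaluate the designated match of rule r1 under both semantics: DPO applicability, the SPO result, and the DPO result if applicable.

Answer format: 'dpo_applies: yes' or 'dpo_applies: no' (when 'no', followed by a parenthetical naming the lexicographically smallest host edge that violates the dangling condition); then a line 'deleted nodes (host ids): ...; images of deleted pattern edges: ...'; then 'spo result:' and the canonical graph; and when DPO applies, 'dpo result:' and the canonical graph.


dpo_applies: no
(the rule deletes node 14, which keeps host edge (14,8,ck) outside the match image — the dangling condition fails, DPO blocks; SPO proceeds and side-deletes such edges)
deleted nodes (host ids): 14; images of deleted pattern edges: (14,1,c); (14,3,c); (14,7,c)
spo result:
nodes: 1:vx, 3:vx, 4:vx, 7:vx, 8:vx, 9:vx, 11:tri, 12:tri, 15:vx, 16:vx, 17:vx, 18:tri, 19:tri, 20:tri, 21:tri
edges: (11,1,c); (11,4,c); (11,8,c); (12,1,c); (12,4,c); (12,8,c); (18,7,c); (18,15,c); (18,17,c); (19,3,c); (19,15,c); (19,16,c); (20,1,c); (20,16,c); (20,17,c); (21,15,c); (21,16,c); (21,17,c)


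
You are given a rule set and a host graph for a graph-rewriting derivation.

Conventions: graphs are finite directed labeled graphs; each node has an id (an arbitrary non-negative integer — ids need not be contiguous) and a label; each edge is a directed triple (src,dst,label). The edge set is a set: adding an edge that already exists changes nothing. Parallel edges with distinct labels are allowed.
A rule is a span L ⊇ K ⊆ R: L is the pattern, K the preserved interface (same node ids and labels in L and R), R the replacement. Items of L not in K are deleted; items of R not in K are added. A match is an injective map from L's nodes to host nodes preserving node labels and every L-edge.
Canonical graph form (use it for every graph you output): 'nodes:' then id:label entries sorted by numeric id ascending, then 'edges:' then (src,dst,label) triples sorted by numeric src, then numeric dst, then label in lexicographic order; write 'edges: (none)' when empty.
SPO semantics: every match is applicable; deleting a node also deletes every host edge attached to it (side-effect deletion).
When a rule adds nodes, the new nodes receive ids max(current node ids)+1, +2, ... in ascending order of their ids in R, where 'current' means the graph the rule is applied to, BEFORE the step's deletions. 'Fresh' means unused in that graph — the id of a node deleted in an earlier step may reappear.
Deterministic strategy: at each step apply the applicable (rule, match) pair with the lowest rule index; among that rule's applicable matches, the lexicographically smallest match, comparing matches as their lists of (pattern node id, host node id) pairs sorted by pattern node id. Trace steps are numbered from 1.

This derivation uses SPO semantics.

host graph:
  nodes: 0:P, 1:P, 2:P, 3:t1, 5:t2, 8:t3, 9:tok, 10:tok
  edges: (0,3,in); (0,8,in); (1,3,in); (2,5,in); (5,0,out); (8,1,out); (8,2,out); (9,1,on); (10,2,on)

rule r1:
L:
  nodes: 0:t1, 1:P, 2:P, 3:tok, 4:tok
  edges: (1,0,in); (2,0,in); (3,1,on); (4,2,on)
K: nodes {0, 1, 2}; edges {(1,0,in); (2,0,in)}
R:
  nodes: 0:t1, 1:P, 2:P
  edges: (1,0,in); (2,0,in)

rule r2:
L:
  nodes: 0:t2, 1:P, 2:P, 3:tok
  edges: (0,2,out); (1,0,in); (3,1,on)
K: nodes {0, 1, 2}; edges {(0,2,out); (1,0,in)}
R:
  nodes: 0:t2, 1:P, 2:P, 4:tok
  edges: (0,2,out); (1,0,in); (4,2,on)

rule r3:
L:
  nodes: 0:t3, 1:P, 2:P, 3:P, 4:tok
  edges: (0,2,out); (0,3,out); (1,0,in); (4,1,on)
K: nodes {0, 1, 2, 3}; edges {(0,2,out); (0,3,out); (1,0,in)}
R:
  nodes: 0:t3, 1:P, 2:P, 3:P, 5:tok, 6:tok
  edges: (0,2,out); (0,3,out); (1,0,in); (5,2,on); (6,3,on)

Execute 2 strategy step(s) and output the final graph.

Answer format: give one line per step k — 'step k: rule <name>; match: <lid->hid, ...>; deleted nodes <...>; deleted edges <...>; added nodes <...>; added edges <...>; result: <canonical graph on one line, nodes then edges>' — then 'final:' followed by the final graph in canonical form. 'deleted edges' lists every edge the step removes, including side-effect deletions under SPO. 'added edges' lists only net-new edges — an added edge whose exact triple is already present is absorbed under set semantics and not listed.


step 1: rule r2; match: 0->5, 1->2, 2->0, 3->10; deleted nodes 10; deleted edges (10,2,on); added nodes 11; added edges (11,0,on); result: nodes: 0:P, 1:P, 2:P, 3:t1, 5:t2, 8:t3, 9:tok, 11:tok edges: (0,3,in); (0,8,in); (1,3,in); (2,5,in); (5,0,out); (8,1,out); (8,2,out); (9,1,on); (11,0,on)
step 2: rule r1; match: 0->3, 1->0, 2->1, 3->11, 4->9; deleted nodes 9, 11; deleted edges (9,1,on); (11,0,on); added nodes (none); added edges (none); result: nodes: 0:P, 1:P, 2:P, 3:t1, 5:t2, 8:t3 edges: (0,3,in); (0,8,in); (1,3,in); (2,5,in); (5,0,out); (8,1,out); (8,2,out)
final:
nodes: 0:P, 1:P, 2:P, 3:t1, 5:t2, 8:t3
edges: (0,3,in); (0,8,in); (1,3,in); (2,5,in); (5,0,out); (8,1,out); (8,2,out)


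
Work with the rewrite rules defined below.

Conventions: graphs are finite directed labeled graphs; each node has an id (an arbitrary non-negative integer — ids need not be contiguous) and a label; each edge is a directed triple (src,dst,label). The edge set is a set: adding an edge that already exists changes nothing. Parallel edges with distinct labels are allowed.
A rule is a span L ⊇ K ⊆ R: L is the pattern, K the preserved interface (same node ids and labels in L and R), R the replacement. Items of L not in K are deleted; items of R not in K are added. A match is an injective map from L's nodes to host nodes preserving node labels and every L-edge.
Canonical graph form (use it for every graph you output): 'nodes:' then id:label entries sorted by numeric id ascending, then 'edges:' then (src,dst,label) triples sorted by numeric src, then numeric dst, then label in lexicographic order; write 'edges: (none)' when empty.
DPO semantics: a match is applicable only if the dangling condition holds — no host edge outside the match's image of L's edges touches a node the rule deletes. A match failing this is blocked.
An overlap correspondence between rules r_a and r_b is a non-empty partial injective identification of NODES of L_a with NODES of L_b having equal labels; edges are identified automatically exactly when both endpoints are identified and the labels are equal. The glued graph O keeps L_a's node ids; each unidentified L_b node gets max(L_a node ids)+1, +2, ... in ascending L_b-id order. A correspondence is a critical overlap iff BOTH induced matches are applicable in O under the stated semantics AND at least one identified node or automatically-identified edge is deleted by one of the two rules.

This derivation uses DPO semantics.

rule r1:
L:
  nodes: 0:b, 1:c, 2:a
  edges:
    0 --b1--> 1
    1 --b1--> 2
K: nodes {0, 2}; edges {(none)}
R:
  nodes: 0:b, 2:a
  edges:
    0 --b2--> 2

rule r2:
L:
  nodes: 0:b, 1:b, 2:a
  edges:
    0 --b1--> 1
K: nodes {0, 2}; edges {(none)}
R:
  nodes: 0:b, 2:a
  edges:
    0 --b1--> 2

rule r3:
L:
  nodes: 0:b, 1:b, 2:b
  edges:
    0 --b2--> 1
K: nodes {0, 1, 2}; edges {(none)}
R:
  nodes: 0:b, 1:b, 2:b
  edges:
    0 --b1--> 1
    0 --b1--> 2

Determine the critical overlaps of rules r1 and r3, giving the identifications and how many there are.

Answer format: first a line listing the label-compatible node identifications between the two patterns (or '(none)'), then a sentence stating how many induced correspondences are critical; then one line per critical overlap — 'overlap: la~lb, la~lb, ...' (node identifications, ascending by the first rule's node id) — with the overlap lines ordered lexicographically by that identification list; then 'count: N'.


label-compatible node identifications between L(r1) and L(r3): 0~0, 0~1, 0~2
0 of the induced correspondences are critical overlaps of r1 and r3.
count: 0


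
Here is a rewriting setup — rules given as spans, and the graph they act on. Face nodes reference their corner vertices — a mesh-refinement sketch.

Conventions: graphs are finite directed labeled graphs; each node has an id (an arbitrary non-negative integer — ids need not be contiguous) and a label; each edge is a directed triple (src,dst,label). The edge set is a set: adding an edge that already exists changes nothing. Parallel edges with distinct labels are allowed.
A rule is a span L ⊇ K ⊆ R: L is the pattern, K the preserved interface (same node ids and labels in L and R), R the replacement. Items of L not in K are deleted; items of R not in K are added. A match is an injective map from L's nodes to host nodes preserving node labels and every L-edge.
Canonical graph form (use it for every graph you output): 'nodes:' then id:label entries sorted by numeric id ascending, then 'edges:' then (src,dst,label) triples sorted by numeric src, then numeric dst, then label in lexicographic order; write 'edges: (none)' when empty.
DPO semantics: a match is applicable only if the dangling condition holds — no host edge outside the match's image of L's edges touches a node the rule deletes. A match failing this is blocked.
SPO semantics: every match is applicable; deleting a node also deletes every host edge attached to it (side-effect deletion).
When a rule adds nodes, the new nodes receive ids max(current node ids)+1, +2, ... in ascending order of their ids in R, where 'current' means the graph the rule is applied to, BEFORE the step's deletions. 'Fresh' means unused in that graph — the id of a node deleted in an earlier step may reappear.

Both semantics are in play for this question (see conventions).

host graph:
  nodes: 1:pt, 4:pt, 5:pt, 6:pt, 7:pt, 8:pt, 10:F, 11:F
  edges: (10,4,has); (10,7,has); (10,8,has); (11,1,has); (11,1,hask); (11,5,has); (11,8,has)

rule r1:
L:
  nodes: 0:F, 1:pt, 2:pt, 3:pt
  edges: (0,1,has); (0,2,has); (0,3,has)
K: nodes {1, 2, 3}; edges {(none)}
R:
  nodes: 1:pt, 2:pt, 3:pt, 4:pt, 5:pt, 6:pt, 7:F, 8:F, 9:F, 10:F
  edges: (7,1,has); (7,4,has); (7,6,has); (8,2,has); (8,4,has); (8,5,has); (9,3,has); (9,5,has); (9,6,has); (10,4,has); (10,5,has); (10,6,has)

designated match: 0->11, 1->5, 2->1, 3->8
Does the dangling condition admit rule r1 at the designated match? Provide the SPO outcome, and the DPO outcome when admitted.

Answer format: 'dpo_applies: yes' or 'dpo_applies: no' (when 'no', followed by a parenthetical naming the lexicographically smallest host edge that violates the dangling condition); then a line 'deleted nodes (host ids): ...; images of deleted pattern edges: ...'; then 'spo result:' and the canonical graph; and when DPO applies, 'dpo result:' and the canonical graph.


dpo_applies: no
(the rule deletes node 11, which keeps host edge (11,1,hask) outside the match image — the dangling condition fails, DPO blocks; SPO proceeds and side-deletes such edges)
deleted nodes (host ids): 11; images of deleted pattern edges: (11,1,has); (11,5,has); (11,8,has)
spo result:
nodes: 1:pt, 4:pt, 5:pt, 6:pt, 7:pt, 8:pt, 10:F, 12:pt, 13:pt, 14:pt, 15:F, 16:F, 17:F, 18:F
edges: (10,4,has); (10,7,has); (10,8,has); (15,5,has); (15,12,has); (15,14,has); (16,1,has); (16,12,has); (16,13,has); (17,8,has); (17,13,has); (17,14,has); (18,12,has); (18,13,has); (18,14,has)


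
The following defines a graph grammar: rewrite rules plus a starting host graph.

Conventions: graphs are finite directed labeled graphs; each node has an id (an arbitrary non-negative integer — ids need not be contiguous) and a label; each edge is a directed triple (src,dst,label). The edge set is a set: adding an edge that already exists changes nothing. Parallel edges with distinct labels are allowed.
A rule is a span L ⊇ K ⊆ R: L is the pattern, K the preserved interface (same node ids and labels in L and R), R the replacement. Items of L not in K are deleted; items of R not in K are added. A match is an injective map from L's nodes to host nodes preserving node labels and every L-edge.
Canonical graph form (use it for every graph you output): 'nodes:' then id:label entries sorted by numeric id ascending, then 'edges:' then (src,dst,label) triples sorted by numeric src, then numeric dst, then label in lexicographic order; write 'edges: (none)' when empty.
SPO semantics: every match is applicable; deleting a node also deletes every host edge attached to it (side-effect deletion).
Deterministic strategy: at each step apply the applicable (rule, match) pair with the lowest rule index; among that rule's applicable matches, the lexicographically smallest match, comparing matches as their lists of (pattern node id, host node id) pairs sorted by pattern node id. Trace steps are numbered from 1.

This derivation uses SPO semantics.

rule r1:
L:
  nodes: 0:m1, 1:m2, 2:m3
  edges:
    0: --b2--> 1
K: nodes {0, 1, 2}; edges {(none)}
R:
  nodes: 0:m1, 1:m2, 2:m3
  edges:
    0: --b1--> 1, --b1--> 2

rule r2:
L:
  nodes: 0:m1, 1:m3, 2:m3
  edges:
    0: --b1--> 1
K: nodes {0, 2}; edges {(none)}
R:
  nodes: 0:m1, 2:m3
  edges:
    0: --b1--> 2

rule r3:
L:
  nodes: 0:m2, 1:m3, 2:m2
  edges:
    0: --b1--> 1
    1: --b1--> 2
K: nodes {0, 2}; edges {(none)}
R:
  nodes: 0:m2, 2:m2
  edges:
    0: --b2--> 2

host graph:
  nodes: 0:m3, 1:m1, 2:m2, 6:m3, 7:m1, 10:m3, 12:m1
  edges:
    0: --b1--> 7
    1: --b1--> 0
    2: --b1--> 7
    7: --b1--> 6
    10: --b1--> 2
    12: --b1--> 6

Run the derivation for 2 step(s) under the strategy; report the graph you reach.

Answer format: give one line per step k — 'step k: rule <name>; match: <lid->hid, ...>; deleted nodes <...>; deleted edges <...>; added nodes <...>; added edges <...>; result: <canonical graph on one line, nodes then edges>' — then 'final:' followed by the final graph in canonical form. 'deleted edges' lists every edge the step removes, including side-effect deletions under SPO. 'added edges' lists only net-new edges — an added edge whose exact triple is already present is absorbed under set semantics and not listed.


step 1: rule r2; match: 0->1, 1->0, 2->6; deleted nodes 0; deleted edges (0,7,b1); (1,0,b1); added nodes (none); added edges (1,6,b1); result: nodes: 1:m1, 2:m2, 6:m3, 7:m1, 10:m3, 12:m1 edges: (1,6,b1); (2,7,b1); (7,6,b1); (10,2,b1); (12,6,b1)
step 2: rule r2; match: 0->1, 1->6, 2->10; deleted nodes 6; deleted edges (1,6,b1); (7,6,b1); (12,6,b1); added nodes (none); added edges (1,10,b1); result: nodes: 1:m1, 2:m2, 7:m1, 10:m3, 12:m1 edges: (1,10,b1); (2,7,b1); (10,2,b1)
final:
nodes: 1:m1, 2:m2, 7:m1, 10:m3, 12:m1
edges: (1,10,b1); (2,7,b1); (10,2,b1)


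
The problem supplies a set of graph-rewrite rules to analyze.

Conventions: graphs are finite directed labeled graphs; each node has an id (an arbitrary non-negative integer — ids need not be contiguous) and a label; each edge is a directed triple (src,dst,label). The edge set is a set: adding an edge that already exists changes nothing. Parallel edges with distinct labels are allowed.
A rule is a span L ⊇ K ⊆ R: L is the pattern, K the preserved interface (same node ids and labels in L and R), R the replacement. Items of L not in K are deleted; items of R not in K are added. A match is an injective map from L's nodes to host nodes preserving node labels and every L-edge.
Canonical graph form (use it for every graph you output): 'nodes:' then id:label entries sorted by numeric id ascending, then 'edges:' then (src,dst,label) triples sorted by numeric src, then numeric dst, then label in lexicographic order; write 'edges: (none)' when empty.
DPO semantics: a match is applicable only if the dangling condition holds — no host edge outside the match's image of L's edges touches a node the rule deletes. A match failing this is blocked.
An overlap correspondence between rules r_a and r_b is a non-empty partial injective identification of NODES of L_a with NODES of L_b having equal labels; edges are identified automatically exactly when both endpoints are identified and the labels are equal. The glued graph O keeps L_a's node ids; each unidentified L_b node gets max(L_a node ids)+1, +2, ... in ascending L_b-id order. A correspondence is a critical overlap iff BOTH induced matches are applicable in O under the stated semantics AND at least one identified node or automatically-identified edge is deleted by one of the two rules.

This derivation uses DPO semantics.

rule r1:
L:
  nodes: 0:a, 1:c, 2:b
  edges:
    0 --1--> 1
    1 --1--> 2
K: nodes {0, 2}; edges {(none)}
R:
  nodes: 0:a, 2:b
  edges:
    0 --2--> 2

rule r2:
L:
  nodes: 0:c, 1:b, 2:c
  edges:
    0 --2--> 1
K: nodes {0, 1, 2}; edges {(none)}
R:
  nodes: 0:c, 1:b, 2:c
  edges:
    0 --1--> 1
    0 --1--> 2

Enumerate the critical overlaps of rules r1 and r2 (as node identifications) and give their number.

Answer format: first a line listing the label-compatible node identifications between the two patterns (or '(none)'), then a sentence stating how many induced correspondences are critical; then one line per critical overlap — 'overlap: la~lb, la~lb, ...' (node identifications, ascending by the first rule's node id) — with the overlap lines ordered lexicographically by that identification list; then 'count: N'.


label-compatible node identifications between L(r1) and L(r2): 1~0, 1~2, 2~1
2 of the induced correspondences are critical overlaps of r1 and r2.
overlap: 1~2
overlap: 1~2, 2~1
count: 2


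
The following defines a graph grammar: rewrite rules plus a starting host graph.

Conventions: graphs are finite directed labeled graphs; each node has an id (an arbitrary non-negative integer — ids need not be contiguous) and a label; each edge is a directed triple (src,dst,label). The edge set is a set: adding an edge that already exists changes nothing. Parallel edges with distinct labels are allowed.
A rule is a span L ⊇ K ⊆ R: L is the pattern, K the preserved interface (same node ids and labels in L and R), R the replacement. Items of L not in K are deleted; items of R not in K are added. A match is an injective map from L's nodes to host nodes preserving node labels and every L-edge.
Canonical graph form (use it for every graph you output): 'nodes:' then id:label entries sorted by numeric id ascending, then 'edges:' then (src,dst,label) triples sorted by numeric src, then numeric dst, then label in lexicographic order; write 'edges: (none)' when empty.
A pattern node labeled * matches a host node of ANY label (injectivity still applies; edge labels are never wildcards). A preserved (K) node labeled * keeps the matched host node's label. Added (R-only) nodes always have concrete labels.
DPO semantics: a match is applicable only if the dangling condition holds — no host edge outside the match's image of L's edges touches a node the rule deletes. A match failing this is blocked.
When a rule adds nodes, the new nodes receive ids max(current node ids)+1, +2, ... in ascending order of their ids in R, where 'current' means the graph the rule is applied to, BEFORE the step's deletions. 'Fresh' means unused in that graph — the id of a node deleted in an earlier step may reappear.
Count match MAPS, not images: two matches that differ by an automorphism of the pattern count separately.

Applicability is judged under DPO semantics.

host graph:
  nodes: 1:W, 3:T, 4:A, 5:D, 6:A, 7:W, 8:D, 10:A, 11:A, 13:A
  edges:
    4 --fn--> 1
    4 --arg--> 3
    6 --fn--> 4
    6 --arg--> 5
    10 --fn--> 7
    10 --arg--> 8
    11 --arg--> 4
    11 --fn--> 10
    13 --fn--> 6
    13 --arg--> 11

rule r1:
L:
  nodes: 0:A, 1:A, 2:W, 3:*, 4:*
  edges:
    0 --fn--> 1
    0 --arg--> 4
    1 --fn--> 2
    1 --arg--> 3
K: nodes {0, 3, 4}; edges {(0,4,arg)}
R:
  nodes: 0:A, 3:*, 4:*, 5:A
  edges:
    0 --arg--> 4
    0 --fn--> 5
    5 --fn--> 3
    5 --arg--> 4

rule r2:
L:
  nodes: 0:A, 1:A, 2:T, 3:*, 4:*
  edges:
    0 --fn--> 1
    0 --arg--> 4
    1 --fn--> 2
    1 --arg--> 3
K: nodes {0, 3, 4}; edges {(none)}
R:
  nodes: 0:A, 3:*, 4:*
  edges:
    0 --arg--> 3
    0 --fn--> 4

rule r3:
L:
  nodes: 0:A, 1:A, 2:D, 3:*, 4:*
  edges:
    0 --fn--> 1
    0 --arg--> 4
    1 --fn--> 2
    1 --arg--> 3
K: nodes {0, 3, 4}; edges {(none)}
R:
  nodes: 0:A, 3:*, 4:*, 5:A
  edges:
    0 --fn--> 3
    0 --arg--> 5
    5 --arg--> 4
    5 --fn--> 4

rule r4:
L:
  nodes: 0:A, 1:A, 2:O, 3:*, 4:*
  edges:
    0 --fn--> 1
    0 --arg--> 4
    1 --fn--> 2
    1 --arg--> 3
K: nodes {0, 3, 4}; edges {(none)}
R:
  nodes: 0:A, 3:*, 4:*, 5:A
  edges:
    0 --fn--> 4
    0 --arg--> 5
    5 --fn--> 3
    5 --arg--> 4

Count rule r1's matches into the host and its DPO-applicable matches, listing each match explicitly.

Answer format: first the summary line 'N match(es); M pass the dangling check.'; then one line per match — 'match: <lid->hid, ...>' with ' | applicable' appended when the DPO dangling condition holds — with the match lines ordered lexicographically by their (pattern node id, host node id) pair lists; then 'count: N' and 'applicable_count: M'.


2 match(es); 1 pass the dangling check.
match: 0->6, 1->4, 2->1, 3->3, 4->5
match: 0->11, 1->10, 2->7, 3->8, 4->4 | applicable
count: 2
applicable_count: 1


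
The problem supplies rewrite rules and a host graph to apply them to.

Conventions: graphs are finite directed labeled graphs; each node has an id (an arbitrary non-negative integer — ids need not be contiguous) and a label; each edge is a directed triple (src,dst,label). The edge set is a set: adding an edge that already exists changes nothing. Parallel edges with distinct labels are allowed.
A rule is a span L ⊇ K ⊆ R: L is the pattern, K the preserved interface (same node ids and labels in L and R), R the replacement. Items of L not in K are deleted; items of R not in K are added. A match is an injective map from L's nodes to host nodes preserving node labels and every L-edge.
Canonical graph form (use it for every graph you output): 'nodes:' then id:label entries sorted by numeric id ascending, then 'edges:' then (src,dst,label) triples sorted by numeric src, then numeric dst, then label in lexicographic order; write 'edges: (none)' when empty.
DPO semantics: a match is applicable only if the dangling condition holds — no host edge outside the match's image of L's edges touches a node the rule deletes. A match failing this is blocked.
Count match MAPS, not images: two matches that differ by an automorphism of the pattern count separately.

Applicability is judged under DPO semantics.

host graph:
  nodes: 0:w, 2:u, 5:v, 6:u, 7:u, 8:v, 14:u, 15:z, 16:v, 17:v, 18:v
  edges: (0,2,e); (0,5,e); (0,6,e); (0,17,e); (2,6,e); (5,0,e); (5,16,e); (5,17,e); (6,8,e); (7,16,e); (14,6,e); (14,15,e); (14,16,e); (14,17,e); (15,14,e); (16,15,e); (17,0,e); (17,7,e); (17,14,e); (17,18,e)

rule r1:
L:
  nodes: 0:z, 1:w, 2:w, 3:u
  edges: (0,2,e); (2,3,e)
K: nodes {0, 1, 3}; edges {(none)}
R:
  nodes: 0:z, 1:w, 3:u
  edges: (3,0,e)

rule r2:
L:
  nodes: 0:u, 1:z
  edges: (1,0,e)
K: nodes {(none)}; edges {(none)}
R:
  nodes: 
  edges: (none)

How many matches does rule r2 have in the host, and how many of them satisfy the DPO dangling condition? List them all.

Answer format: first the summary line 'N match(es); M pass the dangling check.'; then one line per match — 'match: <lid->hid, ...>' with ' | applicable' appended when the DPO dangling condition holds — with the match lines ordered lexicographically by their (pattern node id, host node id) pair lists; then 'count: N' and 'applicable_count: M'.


1 match(es); 0 pass the dangling check.
match: 0->14, 1->15
count: 1
applicable_count: 0


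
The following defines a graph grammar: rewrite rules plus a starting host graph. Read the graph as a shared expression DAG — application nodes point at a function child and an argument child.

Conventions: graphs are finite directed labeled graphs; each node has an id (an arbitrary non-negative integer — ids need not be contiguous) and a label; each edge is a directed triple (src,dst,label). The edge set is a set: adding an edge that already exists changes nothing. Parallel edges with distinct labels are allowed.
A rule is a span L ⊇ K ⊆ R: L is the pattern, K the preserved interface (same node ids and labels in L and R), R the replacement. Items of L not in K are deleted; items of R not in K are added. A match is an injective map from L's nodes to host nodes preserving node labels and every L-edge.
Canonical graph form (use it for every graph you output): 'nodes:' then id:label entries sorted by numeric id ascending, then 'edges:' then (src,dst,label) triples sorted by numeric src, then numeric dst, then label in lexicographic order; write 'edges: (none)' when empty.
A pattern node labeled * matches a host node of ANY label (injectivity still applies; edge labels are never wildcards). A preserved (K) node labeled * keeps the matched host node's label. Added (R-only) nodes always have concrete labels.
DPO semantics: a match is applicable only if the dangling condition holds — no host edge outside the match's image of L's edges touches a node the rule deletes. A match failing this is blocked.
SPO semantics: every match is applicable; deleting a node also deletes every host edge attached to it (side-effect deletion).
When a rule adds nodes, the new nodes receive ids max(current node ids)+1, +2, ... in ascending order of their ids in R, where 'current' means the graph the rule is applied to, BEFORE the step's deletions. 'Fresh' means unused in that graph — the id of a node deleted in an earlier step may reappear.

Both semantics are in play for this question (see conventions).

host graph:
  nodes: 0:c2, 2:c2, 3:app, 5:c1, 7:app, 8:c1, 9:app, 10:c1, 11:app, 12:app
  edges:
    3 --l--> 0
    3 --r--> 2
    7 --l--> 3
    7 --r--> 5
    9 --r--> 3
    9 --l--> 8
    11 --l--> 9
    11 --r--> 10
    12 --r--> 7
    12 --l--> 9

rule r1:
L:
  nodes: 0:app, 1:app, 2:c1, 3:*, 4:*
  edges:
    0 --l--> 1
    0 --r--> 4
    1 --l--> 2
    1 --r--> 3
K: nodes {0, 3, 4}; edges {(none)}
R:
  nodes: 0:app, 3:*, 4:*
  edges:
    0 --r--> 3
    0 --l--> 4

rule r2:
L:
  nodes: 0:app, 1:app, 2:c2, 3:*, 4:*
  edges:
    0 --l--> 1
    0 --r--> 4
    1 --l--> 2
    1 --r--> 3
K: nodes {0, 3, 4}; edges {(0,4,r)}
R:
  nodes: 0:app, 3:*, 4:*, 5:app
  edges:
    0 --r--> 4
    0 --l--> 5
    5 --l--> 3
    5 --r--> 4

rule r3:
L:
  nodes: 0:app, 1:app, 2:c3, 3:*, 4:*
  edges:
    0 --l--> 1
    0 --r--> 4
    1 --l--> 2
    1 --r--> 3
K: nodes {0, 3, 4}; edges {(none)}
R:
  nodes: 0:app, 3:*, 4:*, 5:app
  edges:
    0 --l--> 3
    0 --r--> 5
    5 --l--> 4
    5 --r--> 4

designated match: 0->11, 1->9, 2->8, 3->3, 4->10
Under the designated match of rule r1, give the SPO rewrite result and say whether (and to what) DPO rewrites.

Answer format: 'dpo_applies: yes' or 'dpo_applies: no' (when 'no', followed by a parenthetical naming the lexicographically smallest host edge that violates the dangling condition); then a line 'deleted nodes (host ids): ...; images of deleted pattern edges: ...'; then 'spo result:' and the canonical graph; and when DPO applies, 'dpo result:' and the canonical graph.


dpo_applies: no
(the rule deletes node 9, which keeps host edge (12,9,l) outside the match image — the dangling condition fails, DPO blocks; SPO proceeds and side-deletes such edges)
deleted nodes (host ids): 8, 9; images of deleted pattern edges: (9,3,r); (9,8,l); (11,9,l); (11,10,r)
spo result:
nodes: 0:c2, 2:c2, 3:app, 5:c1, 7:app, 10:c1, 11:app, 12:app
edges: (3,0,l); (3,2,r); (7,3,l); (7,5,r); (11,3,r); (11,10,l); (12,7,r)


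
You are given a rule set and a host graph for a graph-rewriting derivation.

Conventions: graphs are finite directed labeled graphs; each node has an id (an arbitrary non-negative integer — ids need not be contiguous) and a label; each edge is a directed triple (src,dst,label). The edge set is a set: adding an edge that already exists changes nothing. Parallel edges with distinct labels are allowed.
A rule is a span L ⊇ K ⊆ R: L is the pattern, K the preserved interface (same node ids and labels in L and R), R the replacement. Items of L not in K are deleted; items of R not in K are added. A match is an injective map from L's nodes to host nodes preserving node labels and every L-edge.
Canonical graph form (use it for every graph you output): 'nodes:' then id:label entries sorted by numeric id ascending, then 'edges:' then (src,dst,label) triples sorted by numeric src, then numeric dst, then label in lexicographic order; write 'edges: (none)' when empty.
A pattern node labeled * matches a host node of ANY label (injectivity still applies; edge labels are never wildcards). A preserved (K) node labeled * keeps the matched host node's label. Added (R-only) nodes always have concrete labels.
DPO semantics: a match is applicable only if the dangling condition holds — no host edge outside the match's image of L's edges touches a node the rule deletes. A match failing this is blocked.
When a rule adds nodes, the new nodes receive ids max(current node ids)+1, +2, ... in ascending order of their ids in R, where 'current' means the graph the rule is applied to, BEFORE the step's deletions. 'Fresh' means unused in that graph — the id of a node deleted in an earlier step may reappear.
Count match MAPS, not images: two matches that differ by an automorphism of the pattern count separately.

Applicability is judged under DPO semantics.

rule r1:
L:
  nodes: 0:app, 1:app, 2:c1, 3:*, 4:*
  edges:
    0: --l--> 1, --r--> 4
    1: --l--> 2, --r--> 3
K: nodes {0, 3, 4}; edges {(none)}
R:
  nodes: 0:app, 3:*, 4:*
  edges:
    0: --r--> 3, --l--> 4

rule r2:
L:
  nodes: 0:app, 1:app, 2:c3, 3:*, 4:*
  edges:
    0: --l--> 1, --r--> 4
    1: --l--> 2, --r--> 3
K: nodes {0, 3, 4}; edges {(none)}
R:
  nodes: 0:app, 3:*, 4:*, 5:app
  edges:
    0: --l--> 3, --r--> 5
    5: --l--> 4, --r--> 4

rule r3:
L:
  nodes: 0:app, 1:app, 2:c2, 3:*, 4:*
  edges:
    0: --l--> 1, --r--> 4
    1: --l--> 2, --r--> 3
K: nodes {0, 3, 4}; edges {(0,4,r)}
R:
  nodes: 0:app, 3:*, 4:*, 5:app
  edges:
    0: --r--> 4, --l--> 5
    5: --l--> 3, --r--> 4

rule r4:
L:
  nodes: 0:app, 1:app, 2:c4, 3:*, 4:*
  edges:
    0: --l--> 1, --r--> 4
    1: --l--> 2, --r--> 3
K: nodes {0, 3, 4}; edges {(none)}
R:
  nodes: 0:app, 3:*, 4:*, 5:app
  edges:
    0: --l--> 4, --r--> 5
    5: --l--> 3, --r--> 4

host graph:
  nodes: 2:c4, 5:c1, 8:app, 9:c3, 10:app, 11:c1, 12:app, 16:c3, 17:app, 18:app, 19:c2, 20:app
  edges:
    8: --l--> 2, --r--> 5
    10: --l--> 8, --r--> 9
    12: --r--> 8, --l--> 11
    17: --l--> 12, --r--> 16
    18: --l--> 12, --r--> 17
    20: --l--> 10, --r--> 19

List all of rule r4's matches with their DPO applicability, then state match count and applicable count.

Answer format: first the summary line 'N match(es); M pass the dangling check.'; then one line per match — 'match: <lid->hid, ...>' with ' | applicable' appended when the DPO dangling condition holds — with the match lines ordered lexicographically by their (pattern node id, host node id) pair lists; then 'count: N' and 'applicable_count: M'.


1 match(es); 0 pass the dangling check.
match: 0->10, 1->8, 2->2, 3->5, 4->9
count: 1
applicable_count: 0


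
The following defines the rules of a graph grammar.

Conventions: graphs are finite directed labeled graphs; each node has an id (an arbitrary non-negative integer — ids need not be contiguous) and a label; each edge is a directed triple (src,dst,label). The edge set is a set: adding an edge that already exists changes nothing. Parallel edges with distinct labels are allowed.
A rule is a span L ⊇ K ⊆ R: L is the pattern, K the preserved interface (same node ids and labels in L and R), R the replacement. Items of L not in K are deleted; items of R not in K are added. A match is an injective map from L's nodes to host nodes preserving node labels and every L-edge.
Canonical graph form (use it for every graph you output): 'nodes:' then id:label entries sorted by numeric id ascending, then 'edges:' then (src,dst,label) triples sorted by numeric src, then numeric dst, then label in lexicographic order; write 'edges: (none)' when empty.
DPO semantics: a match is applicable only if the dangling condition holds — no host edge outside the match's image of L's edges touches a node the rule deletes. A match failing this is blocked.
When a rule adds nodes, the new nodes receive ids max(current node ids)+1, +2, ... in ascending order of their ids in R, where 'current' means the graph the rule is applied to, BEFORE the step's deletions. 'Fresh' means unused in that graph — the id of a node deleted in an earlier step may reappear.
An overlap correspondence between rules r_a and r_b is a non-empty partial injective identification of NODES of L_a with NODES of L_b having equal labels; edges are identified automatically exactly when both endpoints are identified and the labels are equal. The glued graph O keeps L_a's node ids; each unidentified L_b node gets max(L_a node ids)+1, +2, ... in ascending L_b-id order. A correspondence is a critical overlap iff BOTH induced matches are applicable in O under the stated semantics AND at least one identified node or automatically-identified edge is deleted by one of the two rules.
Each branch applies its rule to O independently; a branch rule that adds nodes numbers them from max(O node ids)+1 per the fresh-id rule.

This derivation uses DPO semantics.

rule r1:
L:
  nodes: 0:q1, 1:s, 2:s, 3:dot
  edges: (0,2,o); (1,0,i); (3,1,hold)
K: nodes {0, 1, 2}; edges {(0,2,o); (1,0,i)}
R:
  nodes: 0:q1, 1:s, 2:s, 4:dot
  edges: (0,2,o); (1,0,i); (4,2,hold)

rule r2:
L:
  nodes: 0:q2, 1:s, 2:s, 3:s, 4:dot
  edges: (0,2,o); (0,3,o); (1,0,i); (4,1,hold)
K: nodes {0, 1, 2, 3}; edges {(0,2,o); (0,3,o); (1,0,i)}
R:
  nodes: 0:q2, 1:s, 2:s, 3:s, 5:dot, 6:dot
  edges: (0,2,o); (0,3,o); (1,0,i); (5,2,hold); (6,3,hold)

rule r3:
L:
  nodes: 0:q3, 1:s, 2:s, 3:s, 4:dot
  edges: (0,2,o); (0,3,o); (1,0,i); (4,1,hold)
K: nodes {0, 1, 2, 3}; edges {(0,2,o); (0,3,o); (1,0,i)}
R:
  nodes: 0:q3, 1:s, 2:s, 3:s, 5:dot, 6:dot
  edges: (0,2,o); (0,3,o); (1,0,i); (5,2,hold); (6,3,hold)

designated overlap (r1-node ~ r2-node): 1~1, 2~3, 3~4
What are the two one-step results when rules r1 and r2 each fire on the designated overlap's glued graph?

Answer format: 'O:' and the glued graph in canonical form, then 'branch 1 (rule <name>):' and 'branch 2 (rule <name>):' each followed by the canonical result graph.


O:
nodes: 0:q1, 1:s, 2:s, 3:dot, 4:q2, 5:s
edges: (0,2,o); (1,0,i); (1,4,i); (3,1,hold); (4,2,o); (4,5,o)
branch 1 (rule r1):
nodes: 0:q1, 1:s, 2:s, 4:q2, 5:s, 6:dot
edges: (0,2,o); (1,0,i); (1,4,i); (4,2,o); (4,5,o); (6,2,hold)
branch 2 (rule r2):
nodes: 0:q1, 1:s, 2:s, 4:q2, 5:s, 6:dot, 7:dot
edges: (0,2,o); (1,0,i); (1,4,i); (4,2,o); (4,5,o); (6,5,hold); (7,2,hold)
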